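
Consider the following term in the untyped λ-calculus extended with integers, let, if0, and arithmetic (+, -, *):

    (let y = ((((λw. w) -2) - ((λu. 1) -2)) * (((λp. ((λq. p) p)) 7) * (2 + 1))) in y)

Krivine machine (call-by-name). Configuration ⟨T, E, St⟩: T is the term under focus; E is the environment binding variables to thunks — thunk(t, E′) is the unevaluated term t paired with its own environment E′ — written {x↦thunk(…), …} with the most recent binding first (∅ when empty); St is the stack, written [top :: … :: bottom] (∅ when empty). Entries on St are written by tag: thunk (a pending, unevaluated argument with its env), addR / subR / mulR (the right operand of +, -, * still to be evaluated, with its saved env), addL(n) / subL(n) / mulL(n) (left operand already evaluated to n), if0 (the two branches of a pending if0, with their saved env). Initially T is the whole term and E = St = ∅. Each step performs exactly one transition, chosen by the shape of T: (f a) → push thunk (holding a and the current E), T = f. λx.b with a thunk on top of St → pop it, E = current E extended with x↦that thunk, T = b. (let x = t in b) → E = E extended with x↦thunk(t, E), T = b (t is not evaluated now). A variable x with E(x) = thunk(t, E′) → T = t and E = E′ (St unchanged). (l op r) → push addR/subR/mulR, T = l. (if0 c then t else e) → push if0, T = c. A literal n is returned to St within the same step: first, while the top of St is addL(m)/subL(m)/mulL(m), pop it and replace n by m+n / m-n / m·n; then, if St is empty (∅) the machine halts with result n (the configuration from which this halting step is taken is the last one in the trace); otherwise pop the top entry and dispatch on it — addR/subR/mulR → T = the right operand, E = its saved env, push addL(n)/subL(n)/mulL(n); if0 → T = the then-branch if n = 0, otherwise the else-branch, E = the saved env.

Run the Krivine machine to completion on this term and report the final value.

Answer: -63

Execution trace:
t=0: [T=(let y = ((((λw. w) -2) - ((λu. 1) -2)) * (((λp. ((λq. p) p)) 7) * (2 + 1))) in y) | E=∅ | St=∅]
t=1: [T=y | E={y↦thunk(((((λw. w) -2) - ((λu. 1) -2)) * (((λp. ((λq. p) p)) 7) * (2 + 1))), ∅)} | St=∅]
t=2: [T=((((λw. w) -2) - ((λu. 1) -2)) * (((λp. ((λq. p) p)) 7) * (2 + 1))) | E=∅ | St=∅]
t=3: [T=(((λw. w) -2) - ((λu. 1) -2)) | E=∅ | St=[mulR]]
t=4: [T=((λw. w) -2) | E=∅ | St=[subR :: mulR]]
t=5: [T=(λw. w) | E=∅ | St=[thunk :: subR :: mulR]]
t=6: [T=w | E={w↦thunk(-2, ∅)} | St=[subR :: mulR]]
t=7: [T=-2 | E=∅ | St=[subR :: mulR]]
t=8: [T=((λu. 1) -2) | E=∅ | St=[subL(-2) :: mulR]]
t=9: [T=(λu. 1) | E=∅ | St=[thunk :: subL(-2) :: mulR]]
t=10: [T=1 | E={u↦thunk(-2, ∅)} | St=[subL(-2) :: mulR]]
t=11: [T=(((λp. ((λq. p) p)) 7) * (2 + 1)) | E=∅ | St=[mulL(-3)]]
t=12: [T=((λp. ((λq. p) p)) 7) | E=∅ | St=[mulR :: mulL(-3)]]
t=13: [T=(λp. ((λq. p) p)) | E=∅ | St=[thunk :: mulR :: mulL(-3)]]
t=14: [T=((λq. p) p) | E={p↦thunk(7, ∅)} | St=[mulR :: mulL(-3)]]
t=15: [T=(λq. p) | E={p↦thunk(7, ∅)} | St=[thunk :: mulR :: mulL(-3)]]
t=16: [T=p | E={q↦thunk(p, {p↦thunk(7, ∅)}), p↦thunk(7, ∅)} | St=[mulR :: mulL(-3)]]
t=17: [T=7 | E=∅ | St=[mulR :: mulL(-3)]]
t=18: [T=(2 + 1) | E=∅ | St=[mulL(7) :: mulL(-3)]]
t=19: [T=2 | E=∅ | St=[addR :: mulL(7) :: mulL(-3)]]
t=20: [T=1 | E=∅ | St=[addL(2) :: mulL(7) :: mulL(-3)]]
→ final value -63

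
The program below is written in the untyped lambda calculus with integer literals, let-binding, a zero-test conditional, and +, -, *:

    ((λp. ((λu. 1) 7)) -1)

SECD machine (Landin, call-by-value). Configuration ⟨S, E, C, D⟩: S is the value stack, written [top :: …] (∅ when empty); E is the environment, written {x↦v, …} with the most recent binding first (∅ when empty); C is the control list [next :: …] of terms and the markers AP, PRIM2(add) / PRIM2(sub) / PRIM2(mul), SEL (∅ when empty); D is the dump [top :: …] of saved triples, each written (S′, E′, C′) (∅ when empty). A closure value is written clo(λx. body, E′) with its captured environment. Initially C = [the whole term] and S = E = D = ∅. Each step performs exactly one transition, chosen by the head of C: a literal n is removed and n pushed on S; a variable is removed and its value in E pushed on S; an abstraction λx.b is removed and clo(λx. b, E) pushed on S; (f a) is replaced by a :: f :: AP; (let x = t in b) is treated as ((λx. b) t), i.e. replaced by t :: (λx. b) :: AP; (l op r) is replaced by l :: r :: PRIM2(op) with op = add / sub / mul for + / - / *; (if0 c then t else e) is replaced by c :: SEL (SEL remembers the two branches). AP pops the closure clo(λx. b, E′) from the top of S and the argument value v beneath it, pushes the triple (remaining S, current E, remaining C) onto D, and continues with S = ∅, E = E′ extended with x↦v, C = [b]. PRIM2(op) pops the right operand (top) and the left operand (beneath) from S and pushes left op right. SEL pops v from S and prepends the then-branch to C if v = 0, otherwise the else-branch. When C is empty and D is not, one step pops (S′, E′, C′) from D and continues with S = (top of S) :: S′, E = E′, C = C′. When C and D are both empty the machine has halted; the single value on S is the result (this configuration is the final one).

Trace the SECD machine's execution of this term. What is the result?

[0] ⟨S=∅; E=∅; C=[((λp. ((λu. 1) 7)) -1)]; D=∅⟩
[1] ⟨S=∅; E=∅; C=[-1 :: (λp. ((λu. 1) 7)) :: AP]; D=∅⟩
[2] ⟨S=[-1]; E=∅; C=[(λp. ((λu. 1) 7)) :: AP]; D=∅⟩
[3] ⟨S=[clo(λp. ((λu. 1) 7), ∅) :: -1]; E=∅; C=[AP]; D=∅⟩
[4] ⟨S=∅; E={p↦-1}; C=[((λu. 1) 7)]; D=[(∅, ∅, ∅)]⟩
[5] ⟨S=∅; E={p↦-1}; C=[7 :: (λu. 1) :: AP]; D=[(∅, ∅, ∅)]⟩
[6] ⟨S=[7]; E={p↦-1}; C=[(λu. 1) :: AP]; D=[(∅, ∅, ∅)]⟩
[7] ⟨S=[clo(λu. 1, {p↦-1}) :: 7]; E={p↦-1}; C=[AP]; D=[(∅, ∅, ∅)]⟩
[8] ⟨S=∅; E={u↦7, p↦-1}; C=[1]; D=[(∅, {p↦-1}, ∅) :: (∅, ∅, ∅)]⟩
[9] ⟨S=[1]; E={u↦7, p↦-1}; C=∅; D=[(∅, {p↦-1}, ∅) :: (∅, ∅, ∅)]⟩
[10] ⟨S=[1]; E={p↦-1}; C=∅; D=[(∅, ∅, ∅)]⟩
[11] ⟨S=[1]; E=∅; C=∅; D=∅⟩
→ final value 1

Answer: 1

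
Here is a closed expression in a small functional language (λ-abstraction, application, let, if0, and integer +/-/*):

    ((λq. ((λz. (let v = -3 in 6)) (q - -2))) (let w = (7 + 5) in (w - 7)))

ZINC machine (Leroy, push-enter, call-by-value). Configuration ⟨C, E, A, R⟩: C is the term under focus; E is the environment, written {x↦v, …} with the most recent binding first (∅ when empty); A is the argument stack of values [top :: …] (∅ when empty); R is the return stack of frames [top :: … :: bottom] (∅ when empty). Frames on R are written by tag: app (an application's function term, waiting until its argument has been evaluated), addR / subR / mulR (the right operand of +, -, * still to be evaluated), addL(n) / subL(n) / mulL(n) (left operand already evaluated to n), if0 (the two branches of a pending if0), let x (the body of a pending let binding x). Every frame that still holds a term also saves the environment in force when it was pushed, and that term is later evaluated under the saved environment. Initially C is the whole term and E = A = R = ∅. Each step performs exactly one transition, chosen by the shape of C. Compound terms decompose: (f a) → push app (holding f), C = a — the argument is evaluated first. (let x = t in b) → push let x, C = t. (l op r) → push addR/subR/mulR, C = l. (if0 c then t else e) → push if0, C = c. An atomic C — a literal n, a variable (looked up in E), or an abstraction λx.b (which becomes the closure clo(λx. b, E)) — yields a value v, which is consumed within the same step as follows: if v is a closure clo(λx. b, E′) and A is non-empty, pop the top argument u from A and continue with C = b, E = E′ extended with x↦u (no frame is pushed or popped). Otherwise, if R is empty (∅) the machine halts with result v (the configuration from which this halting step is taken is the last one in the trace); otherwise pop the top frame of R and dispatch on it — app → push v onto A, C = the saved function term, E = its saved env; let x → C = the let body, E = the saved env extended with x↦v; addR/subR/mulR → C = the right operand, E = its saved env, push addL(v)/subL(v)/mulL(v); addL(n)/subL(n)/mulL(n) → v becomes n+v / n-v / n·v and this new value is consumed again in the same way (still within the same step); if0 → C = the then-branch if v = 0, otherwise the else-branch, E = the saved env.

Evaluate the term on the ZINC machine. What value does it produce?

step 0: ⟨C=((λq. ((λz. (let v = -3 in 6)) (q - -2))) (let w = (7 + 5) in (w - 7))); E=∅; A=∅; R=∅⟩
step 1: ⟨C=(let w = (7 + 5) in (w - 7)); E=∅; A=∅; R=[app]⟩
step 2: ⟨C=(7 + 5); E=∅; A=∅; R=[let w :: app]⟩
step 3: ⟨C=7; E=∅; A=∅; R=[addR :: let w :: app]⟩
step 4: ⟨C=5; E=∅; A=∅; R=[addL(7) :: let w :: app]⟩
step 5: ⟨C=(w - 7); E={w↦12}; A=∅; R=[app]⟩
step 6: ⟨C=w; E={w↦12}; A=∅; R=[subR :: app]⟩
step 7: ⟨C=7; E={w↦12}; A=∅; R=[subL(12) :: app]⟩
step 8: ⟨C=(λq. ((λz. (let v = -3 in 6)) (q - -2))); E=∅; A=[5]; R=∅⟩
step 9: ⟨C=((λz. (let v = -3 in 6)) (q - -2)); E={q↦5}; A=∅; R=∅⟩
step 10: ⟨C=(q - -2); E={q↦5}; A=∅; R=[app]⟩
step 11: ⟨C=q; E={q↦5}; A=∅; R=[subR :: app]⟩
step 12: ⟨C=-2; E={q↦5}; A=∅; R=[subL(5) :: app]⟩
step 13: ⟨C=(λz. (let v = -3 in 6)); E={q↦5}; A=[7]; R=∅⟩
step 14: ⟨C=(let v = -3 in 6); E={z↦7, q↦5}; A=∅; R=∅⟩
step 15: ⟨C=-3; E={z↦7, q↦5}; A=∅; R=[let v]⟩
step 16: ⟨C=6; E={v↦-3, z↦7, q↦5}; A=∅; R=∅⟩
→ final value 6

Answer: 6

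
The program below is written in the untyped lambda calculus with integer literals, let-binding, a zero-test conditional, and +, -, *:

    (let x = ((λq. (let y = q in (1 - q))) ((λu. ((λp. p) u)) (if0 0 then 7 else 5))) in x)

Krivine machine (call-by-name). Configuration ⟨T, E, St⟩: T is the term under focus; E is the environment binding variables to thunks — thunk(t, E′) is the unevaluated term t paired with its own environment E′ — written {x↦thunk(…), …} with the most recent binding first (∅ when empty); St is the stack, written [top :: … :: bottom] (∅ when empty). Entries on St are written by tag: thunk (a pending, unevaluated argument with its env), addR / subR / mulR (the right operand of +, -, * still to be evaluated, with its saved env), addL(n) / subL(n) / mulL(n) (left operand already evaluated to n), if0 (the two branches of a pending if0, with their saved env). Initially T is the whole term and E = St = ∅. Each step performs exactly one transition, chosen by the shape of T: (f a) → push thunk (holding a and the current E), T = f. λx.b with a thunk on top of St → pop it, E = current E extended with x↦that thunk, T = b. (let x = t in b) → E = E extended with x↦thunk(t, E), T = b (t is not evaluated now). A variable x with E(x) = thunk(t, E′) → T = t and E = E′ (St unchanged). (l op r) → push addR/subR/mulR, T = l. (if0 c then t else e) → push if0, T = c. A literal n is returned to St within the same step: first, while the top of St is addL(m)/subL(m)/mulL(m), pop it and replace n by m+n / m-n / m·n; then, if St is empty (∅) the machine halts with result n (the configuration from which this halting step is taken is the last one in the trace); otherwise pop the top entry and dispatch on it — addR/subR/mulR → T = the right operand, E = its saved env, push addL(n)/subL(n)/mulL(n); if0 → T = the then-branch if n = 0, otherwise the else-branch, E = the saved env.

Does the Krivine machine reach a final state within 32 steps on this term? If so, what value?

Answer: -6

Execution trace:
step 0: <T=(let x = ((λq. (let y = q in (1 - q))) ((λu. ((λp. p) u)) (if0 0 then 7 else 5))) in x), E=∅, St=∅>
step 1: <T=x, E={x↦thunk(((λq. (let y = q in (1 - q))) ((λu. ((λp. p) u)) (if0 0 then 7 else 5))), ∅)}, St=∅>
step 2: <T=((λq. (let y = q in (1 - q))) ((λu. ((λp. p) u)) (if0 0 then 7 else 5))), E=∅, St=∅>
step 3: <T=(λq. (let y = q in (1 - q))), E=∅, St=[thunk]>
step 4: <T=(let y = q in (1 - q)), E={q↦thunk(((λu. ((λp. p) u)) (if0 0 then 7 else 5)), ∅)}, St=∅>
step 5: <T=(1 - q), E={y↦thunk(q, {q↦thunk(((λu. ((λp. p) u)) (if0 0 then 7 else 5)), ∅)}), q↦thunk(((λu. ((λp. p) u)) (if0 0 then 7 else 5)), ∅)}, St=∅>
step 6: <T=1, E={y↦thunk(q, {q↦thunk(((λu. ((λp. p) u)) (if0 0 then 7 else 5)), ∅)}), q↦thunk(((λu. ((λp. p) u)) (if0 0 then 7 else 5)), ∅)}, St=[subR]>
step 7: <T=q, E={y↦thunk(q, {q↦thunk(((λu. ((λp. p) u)) (if0 0 then 7 else 5)), ∅)}), q↦thunk(((λu. ((λp. p) u)) (if0 0 then 7 else 5)), ∅)}, St=[subL(1)]>
step 8: <T=((λu. ((λp. p) u)) (if0 0 then 7 else 5)), E=∅, St=[subL(1)]>
step 9: <T=(λu. ((λp. p) u)), E=∅, St=[thunk :: subL(1)]>
step 10: <T=((λp. p) u), E={u↦thunk((if0 0 then 7 else 5), ∅)}, St=[subL(1)]>
step 11: <T=(λp. p), E={u↦thunk((if0 0 then 7 else 5), ∅)}, St=[thunk :: subL(1)]>
step 12: <T=p, E={p↦thunk(u, {u↦thunk((if0 0 then 7 else 5), ∅)}), u↦thunk((if0 0 then 7 else 5), ∅)}, St=[subL(1)]>
step 13: <T=u, E={u↦thunk((if0 0 then 7 else 5), ∅)}, St=[subL(1)]>
step 14: <T=(if0 0 then 7 else 5), E=∅, St=[subL(1)]>
step 15: <T=0, E=∅, St=[if0 :: subL(1)]>
step 16: <T=7, E=∅, St=[subL(1)]>
→ final value -6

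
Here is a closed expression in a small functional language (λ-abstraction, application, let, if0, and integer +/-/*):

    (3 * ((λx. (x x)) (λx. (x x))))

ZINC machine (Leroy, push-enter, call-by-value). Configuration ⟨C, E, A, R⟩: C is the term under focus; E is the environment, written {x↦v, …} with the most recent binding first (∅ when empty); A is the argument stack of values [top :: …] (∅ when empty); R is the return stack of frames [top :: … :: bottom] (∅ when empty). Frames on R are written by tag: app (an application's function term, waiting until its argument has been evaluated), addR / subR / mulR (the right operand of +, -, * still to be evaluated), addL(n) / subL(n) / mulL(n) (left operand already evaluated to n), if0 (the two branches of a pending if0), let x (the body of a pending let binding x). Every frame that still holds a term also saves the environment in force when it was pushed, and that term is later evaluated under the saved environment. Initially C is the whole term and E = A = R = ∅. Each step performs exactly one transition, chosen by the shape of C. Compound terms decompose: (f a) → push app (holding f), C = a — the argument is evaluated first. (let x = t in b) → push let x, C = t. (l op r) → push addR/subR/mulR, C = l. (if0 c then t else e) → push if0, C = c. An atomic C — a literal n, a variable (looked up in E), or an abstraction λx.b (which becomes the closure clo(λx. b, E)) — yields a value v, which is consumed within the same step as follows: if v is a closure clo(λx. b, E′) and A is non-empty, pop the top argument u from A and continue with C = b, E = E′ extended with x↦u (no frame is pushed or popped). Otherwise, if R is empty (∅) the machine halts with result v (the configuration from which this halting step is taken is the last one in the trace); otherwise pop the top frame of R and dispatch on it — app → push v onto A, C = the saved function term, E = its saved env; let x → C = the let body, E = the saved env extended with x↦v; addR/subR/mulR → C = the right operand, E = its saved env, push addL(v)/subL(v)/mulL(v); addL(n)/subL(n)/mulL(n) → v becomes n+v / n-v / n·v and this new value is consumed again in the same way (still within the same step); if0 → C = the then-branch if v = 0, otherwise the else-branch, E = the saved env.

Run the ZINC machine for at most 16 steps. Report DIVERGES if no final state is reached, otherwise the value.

Answer: DIVERGES (no final state within 16 steps)

Execution trace:
step 0: <C=(3 * ((λx. (x x)) (λx. (x x)))), E=∅, A=∅, R=∅>
step 1: <C=3, E=∅, A=∅, R=[mulR]>
step 2: <C=((λx. (x x)) (λx. (x x))), E=∅, A=∅, R=[mulL(3)]>
step 3: <C=(λx. (x x)), E=∅, A=∅, R=[app :: mulL(3)]>
step 4: <C=(λx. (x x)), E=∅, A=[clo(λx. (x x), ∅)], R=[mulL(3)]>
step 5: <C=(x x), E={x↦clo(λx. (x x), ∅)}, A=∅, R=[mulL(3)]>
step 6: <C=x, E={x↦clo(λx. (x x), ∅)}, A=∅, R=[app :: mulL(3)]>
step 7: <C=x, E={x↦clo(λx. (x x), ∅)}, A=[clo(λx. (x x), ∅)], R=[mulL(3)]>
… configuration repeats with period 3 (steps 5–7 recur indefinitely) …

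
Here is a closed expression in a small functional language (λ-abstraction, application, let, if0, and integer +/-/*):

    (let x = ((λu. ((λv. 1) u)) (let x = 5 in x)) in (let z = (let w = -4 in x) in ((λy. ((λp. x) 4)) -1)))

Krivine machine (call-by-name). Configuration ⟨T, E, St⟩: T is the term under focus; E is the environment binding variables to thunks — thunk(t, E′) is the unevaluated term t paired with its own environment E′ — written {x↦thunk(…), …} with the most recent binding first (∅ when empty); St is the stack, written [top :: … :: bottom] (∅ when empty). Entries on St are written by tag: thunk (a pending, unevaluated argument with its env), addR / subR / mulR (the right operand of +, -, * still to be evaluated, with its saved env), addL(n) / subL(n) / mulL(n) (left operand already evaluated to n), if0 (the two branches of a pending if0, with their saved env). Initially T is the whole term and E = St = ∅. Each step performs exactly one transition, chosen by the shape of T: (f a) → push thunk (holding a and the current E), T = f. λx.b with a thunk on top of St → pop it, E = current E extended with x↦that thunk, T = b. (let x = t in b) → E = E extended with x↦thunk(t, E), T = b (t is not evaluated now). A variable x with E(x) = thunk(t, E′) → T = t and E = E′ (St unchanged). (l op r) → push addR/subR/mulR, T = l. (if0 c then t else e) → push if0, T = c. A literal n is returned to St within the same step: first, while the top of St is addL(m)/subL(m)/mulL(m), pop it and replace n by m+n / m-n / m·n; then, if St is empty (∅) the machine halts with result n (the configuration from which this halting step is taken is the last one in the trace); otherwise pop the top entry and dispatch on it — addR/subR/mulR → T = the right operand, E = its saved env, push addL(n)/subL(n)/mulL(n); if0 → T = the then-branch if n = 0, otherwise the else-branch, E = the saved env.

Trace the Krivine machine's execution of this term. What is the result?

step 0: ⟨T=(let x = ((λu. ((λv. 1) u)) (let x = 5 in x)) in (let z = (let w = -4 in x) in ((λy. ((λp. x) 4)) -1))); E=∅; St=∅⟩
step 1: ⟨T=(let z = (let w = -4 in x) in ((λy. ((λp. x) 4)) -1)); E={x↦thunk(((λu. ((λv. 1) u)) (let x = 5 in x)), ∅)}; St=∅⟩
step 2: ⟨T=((λy. ((λp. x) 4)) -1); E={z↦thunk((let w = -4 in x), {x↦thunk(((λu. ((λv. 1) u)) (let x = 5 in x)), ∅)}), x↦thunk(((λu. ((λv. 1) u)) (let x = 5 in x)), ∅)}; St=∅⟩
step 3: ⟨T=(λy. ((λp. x) 4)); E={z↦thunk((let w = -4 in x), {x↦thunk(((λu. ((λv. 1) u)) (let x = 5 in x)), ∅)}), x↦thunk(((λu. ((λv. 1) u)) (let x = 5 in x)), ∅)}; St=[thunk]⟩
step 4: ⟨T=((λp. x) 4); E={y↦thunk(-1, {z↦thunk((let w = -4 in x), {x↦thunk(((λu. ((λv. 1) u)) (let x = 5 in x)), ∅)}), x↦thunk(((λu. ((λv. 1) u)) (let x = 5 in x)), ∅)}), z↦thunk((let w = -4 in x), {x↦thunk(((λu. ((λv. 1) u)) (let x = 5 in x)), ∅)}), x↦thunk(((λu. ((λv. 1) u)) (let x = 5 in x)), ∅)}; St=∅⟩
step 5: ⟨T=(λp. x); E={y↦thunk(-1, {z↦thunk((let w = -4 in x), {x↦thunk(((λu. ((λv. 1) u)) (let x = 5 in x)), ∅)}), x↦thunk(((λu. ((λv. 1) u)) (let x = 5 in x)), ∅)}), z↦thunk((let w = -4 in x), {x↦thunk(((λu. ((λv. 1) u)) (let x = 5 in x)), ∅)}), x↦thunk(((λu. ((λv. 1) u)) (let x = 5 in x)), ∅)}; St=[thunk]⟩
step 6: ⟨T=x; E={p↦thunk(4, {y↦thunk(-1, {z↦thunk((let w = -4 in x), {x↦thunk(((λu. ((λv. 1) u)) (let x = 5 in x)), ∅)}), x↦thunk(((λu. ((λv. 1) u)) (let x = 5 in x)), ∅)}), z↦thunk((let w = -4 in x), {x↦thunk(((λu. ((λv. 1) u)) (let x = 5 in x)), ∅)}), x↦thunk(((λu. ((λv. 1) u)) (let x = 5 in x)), ∅)}), y↦thunk(-1, {z↦thunk((let w = -4 in x), {x↦thunk(((λu. ((λv. 1) u)) (let x = 5 in x)), ∅)}), x↦thunk(((λu. ((λv. 1) u)) (let x = 5 in x)), ∅)}), z↦thunk((let w = -4 in x), {x↦thunk(((λu. ((λv. 1) u)) (let x = 5 in x)), ∅)}), x↦thunk(((λu. ((λv. 1) u)) (let x = 5 in x)), ∅)}; St=∅⟩
step 7: ⟨T=((λu. ((λv. 1) u)) (let x = 5 in x)); E=∅; St=∅⟩
step 8: ⟨T=(λu. ((λv. 1) u)); E=∅; St=[thunk]⟩
step 9: ⟨T=((λv. 1) u); E={u↦thunk((let x = 5 in x), ∅)}; St=∅⟩
step 10: ⟨T=(λv. 1); E={u↦thunk((let x = 5 in x), ∅)}; St=[thunk]⟩
step 11: ⟨T=1; E={v↦thunk(u, {u↦thunk((let x = 5 in x), ∅)}), u↦thunk((let x = 5 in x), ∅)}; St=∅⟩
→ final value 1

Answer: 1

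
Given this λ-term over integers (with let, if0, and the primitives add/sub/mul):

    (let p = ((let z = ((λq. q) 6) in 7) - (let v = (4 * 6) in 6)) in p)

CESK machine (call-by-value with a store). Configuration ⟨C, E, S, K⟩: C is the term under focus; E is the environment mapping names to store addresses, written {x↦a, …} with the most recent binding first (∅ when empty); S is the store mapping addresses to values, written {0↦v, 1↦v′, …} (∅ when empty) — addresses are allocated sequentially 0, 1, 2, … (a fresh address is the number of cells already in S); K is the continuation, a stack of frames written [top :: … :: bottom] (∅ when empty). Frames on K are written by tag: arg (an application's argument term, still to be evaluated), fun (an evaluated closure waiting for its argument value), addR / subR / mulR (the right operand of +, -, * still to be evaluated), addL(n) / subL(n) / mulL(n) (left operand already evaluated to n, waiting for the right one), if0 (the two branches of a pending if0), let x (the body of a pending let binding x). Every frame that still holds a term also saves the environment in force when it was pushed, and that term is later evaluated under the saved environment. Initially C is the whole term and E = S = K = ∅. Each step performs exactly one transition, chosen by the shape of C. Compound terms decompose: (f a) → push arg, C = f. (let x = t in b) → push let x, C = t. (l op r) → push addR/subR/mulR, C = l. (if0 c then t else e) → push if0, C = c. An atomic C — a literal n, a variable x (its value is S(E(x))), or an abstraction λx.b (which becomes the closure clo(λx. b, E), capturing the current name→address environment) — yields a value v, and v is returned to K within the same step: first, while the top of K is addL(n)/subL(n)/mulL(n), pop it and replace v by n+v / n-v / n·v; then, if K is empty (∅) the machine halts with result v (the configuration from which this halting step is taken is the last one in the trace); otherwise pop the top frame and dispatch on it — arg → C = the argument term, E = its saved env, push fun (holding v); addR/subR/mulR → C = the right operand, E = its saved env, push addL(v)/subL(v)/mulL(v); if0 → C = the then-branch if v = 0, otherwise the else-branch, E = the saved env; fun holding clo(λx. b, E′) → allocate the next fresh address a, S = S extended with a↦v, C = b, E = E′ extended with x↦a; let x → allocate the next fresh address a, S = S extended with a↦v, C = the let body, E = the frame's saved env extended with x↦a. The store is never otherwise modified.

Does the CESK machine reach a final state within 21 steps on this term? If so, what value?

t=0: <C=(let p = ((let z = ((λq. q) 6) in 7) - (let v = (4 * 6) in 6)) in p), E=∅, S=∅, K=∅>
t=1: <C=((let z = ((λq. q) 6) in 7) - (let v = (4 * 6) in 6)), E=∅, S=∅, K=[let p]>
t=2: <C=(let z = ((λq. q) 6) in 7), E=∅, S=∅, K=[subR :: let p]>
t=3: <C=((λq. q) 6), E=∅, S=∅, K=[let z :: subR :: let p]>
t=4: <C=(λq. q), E=∅, S=∅, K=[arg :: let z :: subR :: let p]>
t=5: <C=6, E=∅, S=∅, K=[fun :: let z :: subR :: let p]>
t=6: <C=q, E={q↦0}, S={0↦6}, K=[let z :: subR :: let p]>
t=7: <C=7, E={z↦1}, S={0↦6, 1↦6}, K=[subR :: let p]>
t=8: <C=(let v = (4 * 6) in 6), E=∅, S={0↦6, 1↦6}, K=[subL(7) :: let p]>
t=9: <C=(4 * 6), E=∅, S={0↦6, 1↦6}, K=[let v :: subL(7) :: let p]>
t=10: <C=4, E=∅, S={0↦6, 1↦6}, K=[mulR :: let v :: subL(7) :: let p]>
t=11: <C=6, E=∅, S={0↦6, 1↦6}, K=[mulL(4) :: let v :: subL(7) :: let p]>
t=12: <C=6, E={v↦2}, S={0↦6, 1↦6, 2↦24}, K=[subL(7) :: let p]>
t=13: <C=p, E={p↦3}, S={0↦6, 1↦6, 2↦24, 3↦1}, K=∅>
→ final value 1

Answer: 1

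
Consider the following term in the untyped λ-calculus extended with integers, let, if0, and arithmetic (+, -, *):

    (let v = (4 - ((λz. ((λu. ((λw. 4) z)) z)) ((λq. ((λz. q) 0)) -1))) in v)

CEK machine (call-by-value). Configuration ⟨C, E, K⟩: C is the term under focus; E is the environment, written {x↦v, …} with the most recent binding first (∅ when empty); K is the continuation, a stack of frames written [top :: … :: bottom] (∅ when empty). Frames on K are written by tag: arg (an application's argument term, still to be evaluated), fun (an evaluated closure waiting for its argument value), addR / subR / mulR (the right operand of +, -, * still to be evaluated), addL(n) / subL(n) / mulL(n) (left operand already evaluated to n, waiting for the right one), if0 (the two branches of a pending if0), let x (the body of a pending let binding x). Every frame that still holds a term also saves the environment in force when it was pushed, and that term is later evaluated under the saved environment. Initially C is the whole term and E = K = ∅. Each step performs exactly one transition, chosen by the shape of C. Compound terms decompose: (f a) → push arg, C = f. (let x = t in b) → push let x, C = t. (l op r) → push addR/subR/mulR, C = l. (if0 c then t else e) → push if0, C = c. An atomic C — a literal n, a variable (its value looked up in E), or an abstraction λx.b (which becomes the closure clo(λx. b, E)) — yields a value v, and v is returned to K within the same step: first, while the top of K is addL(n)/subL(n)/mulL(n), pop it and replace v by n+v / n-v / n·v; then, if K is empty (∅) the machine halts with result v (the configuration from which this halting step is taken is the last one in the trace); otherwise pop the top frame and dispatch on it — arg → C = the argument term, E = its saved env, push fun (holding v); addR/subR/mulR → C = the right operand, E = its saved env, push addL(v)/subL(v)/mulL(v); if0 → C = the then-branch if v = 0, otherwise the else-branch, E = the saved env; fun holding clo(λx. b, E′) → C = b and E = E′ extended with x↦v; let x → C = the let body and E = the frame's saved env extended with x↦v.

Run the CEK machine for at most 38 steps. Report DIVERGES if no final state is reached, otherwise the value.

0. [C=(let v = (4 - ((λz. ((λu. ((λw. 4) z)) z)) ((λq. ((λz. q) 0)) -1))) in v) | E=∅ | K=∅]
1. [C=(4 - ((λz. ((λu. ((λw. 4) z)) z)) ((λq. ((λz. q) 0)) -1))) | E=∅ | K=[let v]]
2. [C=4 | E=∅ | K=[subR :: let v]]
3. [C=((λz. ((λu. ((λw. 4) z)) z)) ((λq. ((λz. q) 0)) -1)) | E=∅ | K=[subL(4) :: let v]]
4. [C=(λz. ((λu. ((λw. 4) z)) z)) | E=∅ | K=[arg :: subL(4) :: let v]]
5. [C=((λq. ((λz. q) 0)) -1) | E=∅ | K=[fun :: subL(4) :: let v]]
6. [C=(λq. ((λz. q) 0)) | E=∅ | K=[arg :: fun :: subL(4) :: let v]]
7. [C=-1 | E=∅ | K=[fun :: fun :: subL(4) :: let v]]
8. [C=((λz. q) 0) | E={q↦-1} | K=[fun :: subL(4) :: let v]]
9. [C=(λz. q) | E={q↦-1} | K=[arg :: fun :: subL(4) :: let v]]
10. [C=0 | E={q↦-1} | K=[fun :: fun :: subL(4) :: let v]]
11. [C=q | E={z↦0, q↦-1} | K=[fun :: subL(4) :: let v]]
12. [C=((λu. ((λw. 4) z)) z) | E={z↦-1} | K=[subL(4) :: let v]]
13. [C=(λu. ((λw. 4) z)) | E={z↦-1} | K=[arg :: subL(4) :: let v]]
14. [C=z | E={z↦-1} | K=[fun :: subL(4) :: let v]]
15. [C=((λw. 4) z) | E={u↦-1, z↦-1} | K=[subL(4) :: let v]]
16. [C=(λw. 4) | E={u↦-1, z↦-1} | K=[arg :: subL(4) :: let v]]
17. [C=z | E={u↦-1, z↦-1} | K=[fun :: subL(4) :: let v]]
18. [C=4 | E={w↦-1, u↦-1, z↦-1} | K=[subL(4) :: let v]]
19. [C=v | E={v↦0} | K=∅]
→ final value 0

Answer: 0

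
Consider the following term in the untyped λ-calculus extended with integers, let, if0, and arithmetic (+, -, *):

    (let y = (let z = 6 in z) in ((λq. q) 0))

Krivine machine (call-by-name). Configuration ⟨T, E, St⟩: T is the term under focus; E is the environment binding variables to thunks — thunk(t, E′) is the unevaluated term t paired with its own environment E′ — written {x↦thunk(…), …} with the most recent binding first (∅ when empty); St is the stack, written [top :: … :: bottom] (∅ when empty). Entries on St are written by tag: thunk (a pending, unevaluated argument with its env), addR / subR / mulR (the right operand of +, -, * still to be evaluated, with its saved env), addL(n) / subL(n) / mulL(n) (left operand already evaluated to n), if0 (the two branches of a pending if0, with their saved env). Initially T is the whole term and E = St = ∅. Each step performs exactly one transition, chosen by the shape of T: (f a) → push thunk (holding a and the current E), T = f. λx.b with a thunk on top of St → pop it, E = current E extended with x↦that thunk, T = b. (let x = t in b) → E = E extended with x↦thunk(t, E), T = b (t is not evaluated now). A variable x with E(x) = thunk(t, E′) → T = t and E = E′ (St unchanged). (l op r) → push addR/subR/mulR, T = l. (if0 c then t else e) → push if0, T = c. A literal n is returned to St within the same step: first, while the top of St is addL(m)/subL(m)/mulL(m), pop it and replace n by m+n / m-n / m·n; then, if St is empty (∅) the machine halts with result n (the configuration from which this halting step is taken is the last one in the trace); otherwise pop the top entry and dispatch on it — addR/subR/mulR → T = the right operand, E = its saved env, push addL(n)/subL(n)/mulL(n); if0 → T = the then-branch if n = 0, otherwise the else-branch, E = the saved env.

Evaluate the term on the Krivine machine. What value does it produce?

Answer: 0

Machine steps:
step 0: ⟨T=(let y = (let z = 6 in z) in ((λq. q) 0)); E=∅; St=∅⟩
step 1: ⟨T=((λq. q) 0); E={y↦thunk((let z = 6 in z), ∅)}; St=∅⟩
step 2: ⟨T=(λq. q); E={y↦thunk((let z = 6 in z), ∅)}; St=[thunk]⟩
step 3: ⟨T=q; E={q↦thunk(0, {y↦thunk((let z = 6 in z), ∅)}), y↦thunk((let z = 6 in z), ∅)}; St=∅⟩
step 4: ⟨T=0; E={y↦thunk((let z = 6 in z), ∅)}; St=∅⟩
→ final value 0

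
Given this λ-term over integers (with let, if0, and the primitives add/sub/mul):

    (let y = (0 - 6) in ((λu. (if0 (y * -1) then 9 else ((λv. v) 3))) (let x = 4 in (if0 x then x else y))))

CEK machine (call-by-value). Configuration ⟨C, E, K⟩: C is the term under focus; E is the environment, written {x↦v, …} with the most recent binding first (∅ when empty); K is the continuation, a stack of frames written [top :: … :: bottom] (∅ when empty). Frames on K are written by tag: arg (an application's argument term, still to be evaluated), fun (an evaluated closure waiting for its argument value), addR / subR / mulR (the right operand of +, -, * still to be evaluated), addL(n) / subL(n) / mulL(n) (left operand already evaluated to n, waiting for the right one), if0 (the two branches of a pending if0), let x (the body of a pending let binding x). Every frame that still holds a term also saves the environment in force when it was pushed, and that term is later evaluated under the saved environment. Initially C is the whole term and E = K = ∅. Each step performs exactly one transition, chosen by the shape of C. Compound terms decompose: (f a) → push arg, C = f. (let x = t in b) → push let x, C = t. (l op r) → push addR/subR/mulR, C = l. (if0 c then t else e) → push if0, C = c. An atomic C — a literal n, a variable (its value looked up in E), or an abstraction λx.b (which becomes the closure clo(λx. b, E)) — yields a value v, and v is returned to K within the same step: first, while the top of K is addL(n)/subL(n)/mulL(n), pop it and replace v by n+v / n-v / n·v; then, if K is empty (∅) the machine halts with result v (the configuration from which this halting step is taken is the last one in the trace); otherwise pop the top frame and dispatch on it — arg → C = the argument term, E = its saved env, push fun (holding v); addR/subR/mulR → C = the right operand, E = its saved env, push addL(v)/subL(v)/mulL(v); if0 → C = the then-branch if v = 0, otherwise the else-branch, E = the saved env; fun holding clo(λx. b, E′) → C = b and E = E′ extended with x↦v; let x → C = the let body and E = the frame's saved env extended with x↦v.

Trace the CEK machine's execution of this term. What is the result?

step 0: <C=(let y = (0 - 6) in ((λu. (if0 (y * -1) then 9 else ((λv. v) 3))) (let x = 4 in (if0 x then x else y)))), E=∅, K=∅>
step 1: <C=(0 - 6), E=∅, K=[let y]>
step 2: <C=0, E=∅, K=[subR :: let y]>
step 3: <C=6, E=∅, K=[subL(0) :: let y]>
step 4: <C=((λu. (if0 (y * -1) then 9 else ((λv. v) 3))) (let x = 4 in (if0 x then x else y))), E={y↦-6}, K=∅>
step 5: <C=(λu. (if0 (y * -1) then 9 else ((λv. v) 3))), E={y↦-6}, K=[arg]>
step 6: <C=(let x = 4 in (if0 x then x else y)), E={y↦-6}, K=[fun]>
step 7: <C=4, E={y↦-6}, K=[let x :: fun]>
step 8: <C=(if0 x then x else y), E={x↦4, y↦-6}, K=[fun]>
step 9: <C=x, E={x↦4, y↦-6}, K=[if0 :: fun]>
step 10: <C=y, E={x↦4, y↦-6}, K=[fun]>
step 11: <C=(if0 (y * -1) then 9 else ((λv. v) 3)), E={u↦-6, y↦-6}, K=∅>
step 12: <C=(y * -1), E={u↦-6, y↦-6}, K=[if0]>
step 13: <C=y, E={u↦-6, y↦-6}, K=[mulR :: if0]>
step 14: <C=-1, E={u↦-6, y↦-6}, K=[mulL(-6) :: if0]>
step 15: <C=((λv. v) 3), E={u↦-6, y↦-6}, K=∅>
step 16: <C=(λv. v), E={u↦-6, y↦-6}, K=[arg]>
step 17: <C=3, E={u↦-6, y↦-6}, K=[fun]>
step 18: <C=v, E={v↦3, u↦-6, y↦-6}, K=∅>
→ final value 3

Answer: 3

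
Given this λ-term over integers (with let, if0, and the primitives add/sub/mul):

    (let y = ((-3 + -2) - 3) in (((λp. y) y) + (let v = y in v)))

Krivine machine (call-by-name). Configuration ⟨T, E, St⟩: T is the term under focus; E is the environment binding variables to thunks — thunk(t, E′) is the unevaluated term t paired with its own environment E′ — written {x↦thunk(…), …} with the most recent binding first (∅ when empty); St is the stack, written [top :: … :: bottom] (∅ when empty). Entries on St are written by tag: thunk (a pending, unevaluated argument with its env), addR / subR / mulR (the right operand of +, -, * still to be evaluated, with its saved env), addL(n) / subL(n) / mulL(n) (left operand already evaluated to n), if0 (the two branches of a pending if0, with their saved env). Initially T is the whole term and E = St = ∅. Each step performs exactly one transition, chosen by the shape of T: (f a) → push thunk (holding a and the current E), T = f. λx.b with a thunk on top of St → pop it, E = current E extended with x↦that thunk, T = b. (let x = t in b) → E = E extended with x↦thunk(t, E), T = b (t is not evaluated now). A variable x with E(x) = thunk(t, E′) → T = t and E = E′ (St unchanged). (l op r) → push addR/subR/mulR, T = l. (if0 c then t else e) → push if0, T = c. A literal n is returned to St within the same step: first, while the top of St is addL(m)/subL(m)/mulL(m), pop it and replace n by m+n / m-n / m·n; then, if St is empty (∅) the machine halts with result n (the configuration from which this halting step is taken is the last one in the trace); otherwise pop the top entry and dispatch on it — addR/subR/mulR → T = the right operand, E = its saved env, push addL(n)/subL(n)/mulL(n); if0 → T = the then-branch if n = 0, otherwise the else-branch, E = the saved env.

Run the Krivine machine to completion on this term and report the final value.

step 0: ⟨T=(let y = ((-3 + -2) - 3) in (((λp. y) y) + (let v = y in v))); E=∅; St=∅⟩
step 1: ⟨T=(((λp. y) y) + (let v = y in v)); E={y↦thunk(((-3 + -2) - 3), ∅)}; St=∅⟩
step 2: ⟨T=((λp. y) y); E={y↦thunk(((-3 + -2) - 3), ∅)}; St=[addR]⟩
step 3: ⟨T=(λp. y); E={y↦thunk(((-3 + -2) - 3), ∅)}; St=[thunk :: addR]⟩
step 4: ⟨T=y; E={p↦thunk(y, {y↦thunk(((-3 + -2) - 3), ∅)}), y↦thunk(((-3 + -2) - 3), ∅)}; St=[addR]⟩
step 5: ⟨T=((-3 + -2) - 3); E=∅; St=[addR]⟩
step 6: ⟨T=(-3 + -2); E=∅; St=[subR :: addR]⟩
step 7: ⟨T=-3; E=∅; St=[addR :: subR :: addR]⟩
step 8: ⟨T=-2; E=∅; St=[addL(-3) :: subR :: addR]⟩
step 9: ⟨T=3; E=∅; St=[subL(-5) :: addR]⟩
step 10: ⟨T=(let v = y in v); E={y↦thunk(((-3 + -2) - 3), ∅)}; St=[addL(-8)]⟩
step 11: ⟨T=v; E={v↦thunk(y, {y↦thunk(((-3 + -2) - 3), ∅)}), y↦thunk(((-3 + -2) - 3), ∅)}; St=[addL(-8)]⟩
step 12: ⟨T=y; E={y↦thunk(((-3 + -2) - 3), ∅)}; St=[addL(-8)]⟩
step 13: ⟨T=((-3 + -2) - 3); E=∅; St=[addL(-8)]⟩
step 14: ⟨T=(-3 + -2); E=∅; St=[subR :: addL(-8)]⟩
step 15: ⟨T=-3; E=∅; St=[addR :: subR :: addL(-8)]⟩
step 16: ⟨T=-2; E=∅; St=[addL(-3) :: subR :: addL(-8)]⟩
step 17: ⟨T=3; E=∅; St=[subL(-5) :: addL(-8)]⟩
→ final value -16

Answer: -16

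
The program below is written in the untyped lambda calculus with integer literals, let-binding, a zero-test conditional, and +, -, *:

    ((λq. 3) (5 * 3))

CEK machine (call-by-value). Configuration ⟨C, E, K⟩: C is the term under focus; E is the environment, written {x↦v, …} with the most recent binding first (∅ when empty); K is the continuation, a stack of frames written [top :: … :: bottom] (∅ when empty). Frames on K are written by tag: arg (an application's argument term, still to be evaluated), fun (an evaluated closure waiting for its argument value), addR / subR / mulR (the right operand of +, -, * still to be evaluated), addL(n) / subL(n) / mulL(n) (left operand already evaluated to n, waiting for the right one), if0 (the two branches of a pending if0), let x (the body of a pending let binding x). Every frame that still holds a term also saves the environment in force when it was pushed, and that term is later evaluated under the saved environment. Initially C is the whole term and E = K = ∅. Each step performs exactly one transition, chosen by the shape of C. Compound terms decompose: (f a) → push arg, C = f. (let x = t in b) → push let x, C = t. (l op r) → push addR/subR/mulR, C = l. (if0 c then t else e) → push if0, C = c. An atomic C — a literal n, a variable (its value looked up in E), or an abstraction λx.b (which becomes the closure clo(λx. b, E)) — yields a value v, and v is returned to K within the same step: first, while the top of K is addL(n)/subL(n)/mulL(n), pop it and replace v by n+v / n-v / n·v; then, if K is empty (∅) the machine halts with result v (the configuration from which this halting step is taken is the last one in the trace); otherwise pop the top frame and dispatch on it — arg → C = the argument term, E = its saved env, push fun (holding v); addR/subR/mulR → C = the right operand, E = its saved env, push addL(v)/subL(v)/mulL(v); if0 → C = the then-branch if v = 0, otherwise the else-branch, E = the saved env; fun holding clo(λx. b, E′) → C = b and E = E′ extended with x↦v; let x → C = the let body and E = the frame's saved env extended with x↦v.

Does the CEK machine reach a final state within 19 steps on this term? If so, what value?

Answer: 3

Derivation:
t=0: [C=((λq. 3) (5 * 3)) | E=∅ | K=∅]
t=1: [C=(λq. 3) | E=∅ | K=[arg]]
t=2: [C=(5 * 3) | E=∅ | K=[fun]]
t=3: [C=5 | E=∅ | K=[mulR :: fun]]
t=4: [C=3 | E=∅ | K=[mulL(5) :: fun]]
t=5: [C=3 | E={q↦15} | K=∅]
→ final value 3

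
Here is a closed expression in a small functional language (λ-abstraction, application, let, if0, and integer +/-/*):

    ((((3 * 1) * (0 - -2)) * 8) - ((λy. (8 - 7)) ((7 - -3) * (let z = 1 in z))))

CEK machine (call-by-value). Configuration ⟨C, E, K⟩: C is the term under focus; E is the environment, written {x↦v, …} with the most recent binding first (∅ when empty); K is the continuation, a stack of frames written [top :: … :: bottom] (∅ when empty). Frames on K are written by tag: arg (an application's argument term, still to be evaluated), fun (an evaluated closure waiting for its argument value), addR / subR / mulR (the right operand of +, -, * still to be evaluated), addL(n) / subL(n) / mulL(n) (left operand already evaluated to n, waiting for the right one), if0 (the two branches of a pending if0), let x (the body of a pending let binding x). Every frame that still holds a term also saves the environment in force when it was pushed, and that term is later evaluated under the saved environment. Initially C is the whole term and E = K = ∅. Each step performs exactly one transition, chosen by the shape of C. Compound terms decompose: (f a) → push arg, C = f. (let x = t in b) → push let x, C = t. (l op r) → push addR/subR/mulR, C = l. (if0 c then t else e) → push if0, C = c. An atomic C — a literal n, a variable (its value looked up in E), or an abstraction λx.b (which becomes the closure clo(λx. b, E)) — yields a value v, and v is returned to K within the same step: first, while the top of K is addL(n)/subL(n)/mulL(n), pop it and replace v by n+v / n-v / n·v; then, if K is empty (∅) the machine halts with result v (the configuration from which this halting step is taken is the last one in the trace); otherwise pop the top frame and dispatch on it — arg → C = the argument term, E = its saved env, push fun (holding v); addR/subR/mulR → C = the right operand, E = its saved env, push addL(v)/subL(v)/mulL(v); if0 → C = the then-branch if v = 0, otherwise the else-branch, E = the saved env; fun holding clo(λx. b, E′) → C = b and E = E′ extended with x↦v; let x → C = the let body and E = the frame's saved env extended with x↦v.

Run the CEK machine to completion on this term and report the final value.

[0] [C=((((3 * 1) * (0 - -2)) * 8) - ((λy. (8 - 7)) ((7 - -3) * (let z = 1 in z)))) | E=∅ | K=∅]
[1] [C=(((3 * 1) * (0 - -2)) * 8) | E=∅ | K=[subR]]
[2] [C=((3 * 1) * (0 - -2)) | E=∅ | K=[mulR :: subR]]
[3] [C=(3 * 1) | E=∅ | K=[mulR :: mulR :: subR]]
[4] [C=3 | E=∅ | K=[mulR :: mulR :: mulR :: subR]]
[5] [C=1 | E=∅ | K=[mulL(3) :: mulR :: mulR :: subR]]
[6] [C=(0 - -2) | E=∅ | K=[mulL(3) :: mulR :: subR]]
[7] [C=0 | E=∅ | K=[subR :: mulL(3) :: mulR :: subR]]
[8] [C=-2 | E=∅ | K=[subL(0) :: mulL(3) :: mulR :: subR]]
[9] [C=8 | E=∅ | K=[mulL(6) :: subR]]
[10] [C=((λy. (8 - 7)) ((7 - -3) * (let z = 1 in z))) | E=∅ | K=[subL(48)]]
[11] [C=(λy. (8 - 7)) | E=∅ | K=[arg :: subL(48)]]
[12] [C=((7 - -3) * (let z = 1 in z)) | E=∅ | K=[fun :: subL(48)]]
[13] [C=(7 - -3) | E=∅ | K=[mulR :: fun :: subL(48)]]
[14] [C=7 | E=∅ | K=[subR :: mulR :: fun :: subL(48)]]
[15] [C=-3 | E=∅ | K=[subL(7) :: mulR :: fun :: subL(48)]]
[16] [C=(let z = 1 in z) | E=∅ | K=[mulL(10) :: fun :: subL(48)]]
[17] [C=1 | E=∅ | K=[let z :: mulL(10) :: fun :: subL(48)]]
[18] [C=z | E={z↦1} | K=[mulL(10) :: fun :: subL(48)]]
[19] [C=(8 - 7) | E={y↦10} | K=[subL(48)]]
[20] [C=8 | E={y↦10} | K=[subR :: subL(48)]]
[21] [C=7 | E={y↦10} | K=[subL(8) :: subL(48)]]
→ final value 47

Answer: 47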